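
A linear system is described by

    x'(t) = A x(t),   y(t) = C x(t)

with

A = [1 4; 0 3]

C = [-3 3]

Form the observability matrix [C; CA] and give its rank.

2

CA = [[-3, -3]]
Observability matrix O = [C; CA] = [[-3, 3], [-3, -3]]
det(O) = (-3)·(-3) - 3·(-3) = 9 - (-9) = 18 ≠ 0, so rank(O) = 2.
rank(O) = 2 = n, so the pair (A, C) is completely observable.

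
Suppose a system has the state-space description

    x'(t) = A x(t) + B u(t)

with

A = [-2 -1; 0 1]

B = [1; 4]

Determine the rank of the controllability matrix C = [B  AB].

2

AB = [[-6], [4]]
Controllability matrix C = [B  AB] = [[1, -6], [4, 4]]
det(C) = 1·4 - (-6)·4 = 4 - (-24) = 28 ≠ 0, so rank(C) = 2.
rank(C) = 2 = n, so the pair (A, B) is completely controllable.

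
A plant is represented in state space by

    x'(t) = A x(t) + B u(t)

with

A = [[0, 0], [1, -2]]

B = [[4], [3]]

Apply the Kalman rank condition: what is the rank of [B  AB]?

2

AB = [[0], [-2]]
Controllability matrix C = [B  AB] = [[4, 0], [3, -2]]
det(C) = 4·(-2) - 0·3 = -8 - 0 = -8 ≠ 0, so rank(C) = 2.
rank(C) = 2 = n, so the pair (A, B) is completely controllable.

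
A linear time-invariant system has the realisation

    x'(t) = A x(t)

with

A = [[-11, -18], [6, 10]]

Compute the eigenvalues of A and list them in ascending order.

det(sI - A) = s^2 - (tr A)s + det A, with tr A = (-11) + 10 = -1 and det A = (-11)·10 - (-18)·6 = -110 - (-108) = -2.
So p(s) = det(sI - A) = s^2 + s - 2.
Factor s^2 + s - 2: two numbers with sum -1 and product -2 are 1 and -2, so s^2 + s - 2 = (s - 1)(s + 2).
Hence p(s) = (s - 1) (s + 2), with roots -2, 1.
At least one eigenvalue has non-negative real part, so the system is not asymptotically stable.

-2, 1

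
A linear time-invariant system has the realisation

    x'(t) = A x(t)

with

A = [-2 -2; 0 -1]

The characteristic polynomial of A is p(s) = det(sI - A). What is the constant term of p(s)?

2

For a 2×2 matrix, det(sI - A) = s^2 - (tr A)s + det A.
tr A = -3, det A = 2.
So p(s) = s^2 + 3s + 2.
The constant term is 2.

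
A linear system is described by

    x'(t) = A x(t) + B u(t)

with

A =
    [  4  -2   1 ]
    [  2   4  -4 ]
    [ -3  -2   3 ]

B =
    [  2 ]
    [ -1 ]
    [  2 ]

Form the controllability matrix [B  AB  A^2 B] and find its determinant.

AB = [[12], [-8], [2]]
A^2B = [[66], [-16], [-14]]
Controllability matrix C = [B  AB  A^2B] = [[2, 12, 66], [-1, -8, -16], [2, 2, -14]]
Expanding along the first row, det(C) = 2·((-8)·(-14) - (-16)·2) - 12·((-1)·(-14) - (-16)·2) + 66·((-1)·2 - (-8)·2) = 2·144 - 12·46 + 66·14 = 660
Since det(C) ≠ 0, rank(C) = 3 and the system is completely controllable.

660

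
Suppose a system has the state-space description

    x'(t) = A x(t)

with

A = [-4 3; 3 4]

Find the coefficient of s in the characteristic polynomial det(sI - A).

For a 2×2 matrix, det(sI - A) = s^2 - (tr A)s + det A.
tr A = 0, det A = -25.
So p(s) = s^2 - 25.
The coefficient of s is 0.

0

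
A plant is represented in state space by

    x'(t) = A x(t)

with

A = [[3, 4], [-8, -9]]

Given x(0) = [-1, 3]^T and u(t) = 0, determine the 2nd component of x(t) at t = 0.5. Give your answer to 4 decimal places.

det(sI - A) = s^2 - (tr A)s + det A, with tr A = 3 + (-9) = -6 and det A = 3·(-9) - 4·(-8) = -27 - (-32) = 5.
So p(s) = det(sI - A) = s^2 + 6s + 5.
Factor s^2 + 6s + 5: two numbers with sum -6 and product 5 are -1 and -5, so s^2 + 6s + 5 = (s + 1)(s + 5).
Hence p(s) = (s + 1) (s + 5), with roots -5, -1.
The eigenvalues -5, -1 are distinct and real, so A is diagonalisable and x(t) = e^{At} x(0) = V diag(e^{λ_i t}) V^{-1} x(0), where the columns of V are the eigenvectors.
λ = -5: A - (-5)I = [[8, 4], [-8, -4]]. Row 1 gives 8·v1 + 4·v2 = 0, so take v_1 = [1, -2]^T.
λ = -1: A - (-1)I = [[4, 4], [-8, -8]]. Row 1 gives 4·v1 + 4·v2 = 0, so take v_2 = [-1, 1]^T.
V = [v_1 v_2] = [[1, -1], [-2, 1]] has det V = -1, so V^{-1} = adj(V)/det V = [[-1, -1], [-2, -1]].
Modal coordinates z(0) = V^{-1} x(0): (-1)·(-1) + (-1)·3 = -2; (-2)·(-1) + (-1)·3 = -1; so z(0) = [-2, -1]^T.
x_2(t) = Σ_i (v_i)_2 · z_i(0) · e^{λ_i t} (row 2 of V times the modal terms).
x_2(0.5) = (-2)·(-2)·e^{-5·0.5} + 1·(-1)·e^{-1·0.5} = 4·0.082085 + (-1)·0.606531 = -0.2782.

-0.2782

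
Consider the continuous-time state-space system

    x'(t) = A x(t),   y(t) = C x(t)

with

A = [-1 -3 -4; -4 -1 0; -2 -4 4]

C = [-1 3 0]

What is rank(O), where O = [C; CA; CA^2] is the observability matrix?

3

CA = [[-11, 0, 4]]
CA^2 = [[3, 17, 60]]
Observability matrix O = [C; CA; CA^2] = [[-1, 3, 0], [-11, 0, 4], [3, 17, 60]]
det(O) = (-1)·(0·60 - 4·17) - 3·((-11)·60 - 4·3) + 0·((-11)·17 - 0·3) = (-1)·(-68) - 3·(-672) + 0·(-187) = 2084 ≠ 0, so rank(O) = 3.
rank(O) = 3 = n, so the pair (A, C) is completely observable.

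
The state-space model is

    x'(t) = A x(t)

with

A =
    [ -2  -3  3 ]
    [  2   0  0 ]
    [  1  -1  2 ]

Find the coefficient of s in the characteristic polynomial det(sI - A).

Expand det(sI - A) for the 3×3 matrix.
p(s) = s^3 - s - 6.
(Check: constant term = det(-A) = (-1)^3 det A = -6; coefficient of s^2 = -tr A = 0.)
The coefficient of s is -1.

-1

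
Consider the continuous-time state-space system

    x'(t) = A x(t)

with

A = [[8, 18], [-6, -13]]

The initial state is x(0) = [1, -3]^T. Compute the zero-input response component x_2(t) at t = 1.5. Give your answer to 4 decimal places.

1.5371

det(sI - A) = s^2 - (tr A)s + det A, with tr A = 8 + (-13) = -5 and det A = 8·(-13) - 18·(-6) = -104 - (-108) = 4.
So p(s) = det(sI - A) = s^2 + 5s + 4.
Factor s^2 + 5s + 4: two numbers with sum -5 and product 4 are -1 and -4, so s^2 + 5s + 4 = (s + 1)(s + 4).
Hence p(s) = (s + 1) (s + 4), with roots -4, -1.
The eigenvalues -4, -1 are distinct and real, so A is diagonalisable and x(t) = e^{At} x(0) = V diag(e^{λ_i t}) V^{-1} x(0), where the columns of V are the eigenvectors.
λ = -4: A - (-4)I = [[12, 18], [-6, -9]]. Row 1 gives 12·v1 + 18·v2 = 0, so take v_1 = [-3, 2]^T.
λ = -1: A - (-1)I = [[9, 18], [-6, -12]]. Row 1 gives 9·v1 + 18·v2 = 0, so take v_2 = [-2, 1]^T.
V = [v_1 v_2] = [[-3, -2], [2, 1]] has det V = 1, so V^{-1} = adj(V)/det V = [[1, 2], [-2, -3]].
Modal coordinates z(0) = V^{-1} x(0): 1·1 + 2·(-3) = -5; (-2)·1 + (-3)·(-3) = 7; so z(0) = [-5, 7]^T.
x_2(t) = Σ_i (v_i)_2 · z_i(0) · e^{λ_i t} (row 2 of V times the modal terms).
x_2(1.5) = 2·(-5)·e^{-4·1.5} + 1·7·e^{-1·1.5} = (-10)·0.002479 + 7·0.223130 = 1.5371.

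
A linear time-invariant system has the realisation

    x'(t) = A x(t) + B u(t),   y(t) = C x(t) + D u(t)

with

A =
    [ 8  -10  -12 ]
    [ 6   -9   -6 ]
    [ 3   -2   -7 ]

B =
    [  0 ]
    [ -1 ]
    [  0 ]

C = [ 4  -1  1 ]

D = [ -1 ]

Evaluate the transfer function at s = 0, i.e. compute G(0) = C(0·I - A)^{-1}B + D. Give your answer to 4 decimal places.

13.8333

G(0) = C(-A)^{-1}B + D = -C A^{-1} B + D.
det A = -12, so A^{-1} = (1/-12)·adj(A) = [[-17/4, 23/6, 4], [-2, 5/3, 2], [-5/4, 7/6, 1]]
A^{-1} B = [-23/6, -5/3, -7/6]^T
C A^{-1} B = -89/6
G(0) = D - C A^{-1} B = -1 - (-89/6) = 83/6 ≈ 13.8333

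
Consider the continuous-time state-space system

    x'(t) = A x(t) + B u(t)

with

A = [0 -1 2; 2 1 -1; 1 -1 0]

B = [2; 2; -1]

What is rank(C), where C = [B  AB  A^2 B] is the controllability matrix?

AB = [[-4], [7], [0]]
A^2B = [[-7], [-1], [-11]]
Controllability matrix C = [B  AB  A^2B] = [[2, -4, -7], [2, 7, -1], [-1, 0, -11]]
det(C) = 2·(7·(-11) - (-1)·0) - (-4)·(2·(-11) - (-1)·(-1)) + (-7)·(2·0 - 7·(-1)) = 2·(-77) - (-4)·(-23) + (-7)·7 = -295 ≠ 0, so rank(C) = 3.
rank(C) = 3 = n, so the pair (A, B) is completely controllable.

3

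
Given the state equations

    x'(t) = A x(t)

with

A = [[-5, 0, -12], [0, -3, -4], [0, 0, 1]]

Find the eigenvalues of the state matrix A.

-5, -3, 1

det(sI - A) = s^3 - (tr A)s^2 + (M11 + M22 + M33)s - det A, where Mii is the 2×2 principal minor of A obtained by deleting row i and column i.
tr A = (-5) + (-3) + 1 = -7; M11 = (-3)·1 - (-4)·0 = -3 - 0 = -3; M22 = (-5)·1 - (-12)·0 = -5 - 0 = -5; M33 = (-5)·(-3) - 0·0 = 15 - 0 = 15; sum of minors = 7.
det A = (-5)·((-3)·1 - (-4)·0) - 0·(0·1 - (-4)·0) + (-12)·(0·0 - (-3)·0) = (-5)·(-3) - 0·0 + (-12)·0 = 15.
So p(s) = det(sI - A) = s^3 + 7s^2 + 7s - 15.
Rational-root test: any integer root divides -15. Testing small divisors, s = 1 works: p(1) = 1 + 7 + 7 + (-15) = 0, so (s - 1) is a factor.
Dividing, p(s) = (s - 1)(s^2 + 8s + 15).
Factor s^2 + 8s + 15: two numbers with sum -8 and product 15 are -3 and -5, so s^2 + 8s + 15 = (s + 3)(s + 5).
Hence p(s) = (s - 1) (s + 3) (s + 5), with roots -5, -3, 1.
At least one eigenvalue has non-negative real part, so the system is not asymptotically stable.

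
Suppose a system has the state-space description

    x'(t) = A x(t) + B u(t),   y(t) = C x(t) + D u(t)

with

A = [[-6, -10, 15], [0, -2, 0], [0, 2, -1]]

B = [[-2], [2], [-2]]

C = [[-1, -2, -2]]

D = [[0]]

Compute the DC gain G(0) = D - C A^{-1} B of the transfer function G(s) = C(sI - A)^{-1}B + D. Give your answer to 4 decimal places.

G(0) = C(-A)^{-1}B + D = -C A^{-1} B + D.
det A = -12, so A^{-1} = (1/-12)·adj(A) = [[-1/6, -5/3, -5/2], [0, -1/2, 0], [0, -1, -1]]
A^{-1} B = [2, -1, 0]^T
C A^{-1} B = 0
G(0) = D - C A^{-1} B = 0 - (0) = 0

0.0000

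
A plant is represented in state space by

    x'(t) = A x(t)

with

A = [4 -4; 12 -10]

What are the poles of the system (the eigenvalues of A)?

det(sI - A) = s^2 - (tr A)s + det A, with tr A = 4 + (-10) = -6 and det A = 4·(-10) - (-4)·12 = -40 - (-48) = 8.
So p(s) = det(sI - A) = s^2 + 6s + 8.
Factor s^2 + 6s + 8: two numbers with sum -6 and product 8 are -2 and -4, so s^2 + 6s + 8 = (s + 2)(s + 4).
Hence p(s) = (s + 2) (s + 4), with roots -4, -2.
All eigenvalues have negative real part, so the system is asymptotically stable.

-4, -2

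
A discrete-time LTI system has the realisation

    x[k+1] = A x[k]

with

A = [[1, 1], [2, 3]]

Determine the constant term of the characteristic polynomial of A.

1

For a 2×2 matrix, det(zI - A) = z^2 - (tr A)z + det A.
tr A = 4, det A = 1.
So p(z) = z^2 - 4z + 1.
The constant term is 1.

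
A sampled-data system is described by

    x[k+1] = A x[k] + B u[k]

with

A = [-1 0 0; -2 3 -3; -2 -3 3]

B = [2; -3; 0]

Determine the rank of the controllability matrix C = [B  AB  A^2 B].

AB = [[-2], [-13], [5]]
A^2B = [[2], [-50], [58]]
Controllability matrix C = [B  AB  A^2B] = [[2, -2, 2], [-3, -13, -50], [0, 5, 58]]
det(C) = 2·((-13)·58 - (-50)·5) - (-2)·((-3)·58 - (-50)·0) + 2·((-3)·5 - (-13)·0) = 2·(-504) - (-2)·(-174) + 2·(-15) = -1386 ≠ 0, so rank(C) = 3.
rank(C) = 3 = n, so the pair (A, B) is completely controllable.

3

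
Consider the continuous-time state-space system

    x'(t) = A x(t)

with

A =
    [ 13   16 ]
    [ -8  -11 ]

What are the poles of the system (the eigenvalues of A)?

-3, 5

det(sI - A) = s^2 - (tr A)s + det A, with tr A = 13 + (-11) = 2 and det A = 13·(-11) - 16·(-8) = -143 - (-128) = -15.
So p(s) = det(sI - A) = s^2 - 2s - 15.
Factor s^2 - 2s - 15: two numbers with sum 2 and product -15 are 5 and -3, so s^2 - 2s - 15 = (s - 5)(s + 3).
Hence p(s) = (s - 5) (s + 3), with roots -3, 5.
At least one eigenvalue has non-negative real part, so the system is not asymptotically stable.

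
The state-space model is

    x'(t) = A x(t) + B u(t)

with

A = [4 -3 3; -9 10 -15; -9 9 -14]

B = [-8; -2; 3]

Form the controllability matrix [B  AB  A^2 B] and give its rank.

2

AB = [[-17], [7], [12]]
A^2B = [[-53], [43], [48]]
Controllability matrix C = [B  AB  A^2B] = [[-8, -17, -53], [-2, 7, 43], [3, 12, 48]]
The rows r1, r2, r3 of C are linearly dependent: r1 - r2 + 2·r3 = 0 (check each entry), so rank(C) ≤ 2.
The 2×2 minor from rows 1, 2, columns 1, 2 is (-8)·7 - (-17)·(-2) = -56 - 34 = -90 ≠ 0, so rank(C) = 2.
rank(C) = 2 < n = 3, so the pair (A, B) is not completely controllable.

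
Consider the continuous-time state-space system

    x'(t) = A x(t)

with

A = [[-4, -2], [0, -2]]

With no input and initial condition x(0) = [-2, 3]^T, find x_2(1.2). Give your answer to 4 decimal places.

det(sI - A) = s^2 - (tr A)s + det A, with tr A = (-4) + (-2) = -6 and det A = (-4)·(-2) - (-2)·0 = 8 - 0 = 8.
So p(s) = det(sI - A) = s^2 + 6s + 8.
Factor s^2 + 6s + 8: two numbers with sum -6 and product 8 are -2 and -4, so s^2 + 6s + 8 = (s + 2)(s + 4).
Hence p(s) = (s + 2) (s + 4), with roots -4, -2.
The eigenvalues -4, -2 are distinct and real, so A is diagonalisable and x(t) = e^{At} x(0) = V diag(e^{λ_i t}) V^{-1} x(0), where the columns of V are the eigenvectors.
λ = -4: A - (-4)I = [[0, -2], [0, 2]]. Row 1 gives 0·v1 + (-2)·v2 = 0, so take v_1 = [-1, 0]^T.
λ = -2: A - (-2)I = [[-2, -2], [0, 0]]. Row 1 gives (-2)·v1 + (-2)·v2 = 0, so take v_2 = [1, -1]^T.
V = [v_1 v_2] = [[-1, 1], [0, -1]] has det V = 1, so V^{-1} = adj(V)/det V = [[-1, -1], [0, -1]].
Modal coordinates z(0) = V^{-1} x(0): (-1)·(-2) + (-1)·3 = -1; 0·(-2) + (-1)·3 = -3; so z(0) = [-1, -3]^T.
x_2(t) = Σ_i (v_i)_2 · z_i(0) · e^{λ_i t} (row 2 of V times the modal terms).
x_2(1.2) = 0·(-1)·e^{-4·1.2} + (-1)·(-3)·e^{-2·1.2} = 0·0.008230 + 3·0.090718 = 0.2722.

0.2722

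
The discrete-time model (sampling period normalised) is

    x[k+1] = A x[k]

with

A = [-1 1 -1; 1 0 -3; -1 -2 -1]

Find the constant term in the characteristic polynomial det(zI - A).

Expand det(zI - A) for the 3×3 matrix.
p(z) = z^3 + 2z^2 - 7z - 12.
(Check: constant term = det(-A) = (-1)^3 det A = -12; coefficient of z^2 = -tr A = 2.)
The constant term is -12.

-12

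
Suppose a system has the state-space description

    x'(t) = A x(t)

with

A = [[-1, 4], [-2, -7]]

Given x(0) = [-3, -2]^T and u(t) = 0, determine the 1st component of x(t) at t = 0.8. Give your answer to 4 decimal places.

-0.7790

det(sI - A) = s^2 - (tr A)s + det A, with tr A = (-1) + (-7) = -8 and det A = (-1)·(-7) - 4·(-2) = 7 - (-8) = 15.
So p(s) = det(sI - A) = s^2 + 8s + 15.
Factor s^2 + 8s + 15: two numbers with sum -8 and product 15 are -3 and -5, so s^2 + 8s + 15 = (s + 3)(s + 5).
Hence p(s) = (s + 3) (s + 5), with roots -5, -3.
The eigenvalues -5, -3 are distinct and real, so A is diagonalisable and x(t) = e^{At} x(0) = V diag(e^{λ_i t}) V^{-1} x(0), where the columns of V are the eigenvectors.
λ = -5: A - (-5)I = [[4, 4], [-2, -2]]. Row 1 gives 4·v1 + 4·v2 = 0, so take v_1 = [1, -1]^T.
λ = -3: A - (-3)I = [[2, 4], [-2, -4]]. Row 1 gives 2·v1 + 4·v2 = 0, so take v_2 = [2, -1]^T.
V = [v_1 v_2] = [[1, 2], [-1, -1]] has det V = 1, so V^{-1} = adj(V)/det V = [[-1, -2], [1, 1]].
Modal coordinates z(0) = V^{-1} x(0): (-1)·(-3) + (-2)·(-2) = 7; 1·(-3) + 1·(-2) = -5; so z(0) = [7, -5]^T.
x_1(t) = Σ_i (v_i)_1 · z_i(0) · e^{λ_i t} (row 1 of V times the modal terms).
x_1(0.8) = 1·7·e^{-5·0.8} + 2·(-5)·e^{-3·0.8} = 7·0.018316 + (-10)·0.090718 = -0.7790.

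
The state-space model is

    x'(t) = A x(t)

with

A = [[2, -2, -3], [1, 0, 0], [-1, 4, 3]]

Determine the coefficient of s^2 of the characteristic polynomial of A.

Expand det(sI - A) for the 3×3 matrix.
p(s) = s^3 - 5s^2 + 5s + 6.
(Check: constant term = det(-A) = (-1)^3 det A = 6; coefficient of s^2 = -tr A = -5.)
The coefficient of s^2 is -5.

-5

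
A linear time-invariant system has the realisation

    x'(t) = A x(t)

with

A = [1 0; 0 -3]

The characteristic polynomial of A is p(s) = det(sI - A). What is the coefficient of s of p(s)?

For a 2×2 matrix, det(sI - A) = s^2 - (tr A)s + det A.
tr A = -2, det A = -3.
So p(s) = s^2 + 2s - 3.
The coefficient of s is 2.

2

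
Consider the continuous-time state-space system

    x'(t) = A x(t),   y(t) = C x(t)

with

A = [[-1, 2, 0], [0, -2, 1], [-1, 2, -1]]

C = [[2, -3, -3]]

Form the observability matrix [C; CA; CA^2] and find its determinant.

50

CA = [[1, 4, 0]]
CA^2 = [[-1, -6, 4]]
Observability matrix O = [C; CA; CA^2] = [[2, -3, -3], [1, 4, 0], [-1, -6, 4]]
Expanding along the first row, det(O) = 2·(4·4 - 0·(-6)) - (-3)·(1·4 - 0·(-1)) + (-3)·(1·(-6) - 4·(-1)) = 2·16 - (-3)·4 + (-3)·(-2) = 50
Since det(O) ≠ 0, rank(O) = 3 and the system is completely observable.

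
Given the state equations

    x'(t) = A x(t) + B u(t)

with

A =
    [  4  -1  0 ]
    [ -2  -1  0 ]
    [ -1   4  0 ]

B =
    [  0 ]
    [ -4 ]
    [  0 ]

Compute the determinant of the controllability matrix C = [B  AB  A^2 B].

AB = [[4], [4], [-16]]
A^2B = [[12], [-12], [12]]
Controllability matrix C = [B  AB  A^2B] = [[0, 4, 12], [-4, 4, -12], [0, -16, 12]]
Expanding along the first row, det(C) = 0·(4·12 - (-12)·(-16)) - 4·((-4)·12 - (-12)·0) + 12·((-4)·(-16) - 4·0) = 0·(-144) - 4·(-48) + 12·64 = 960
Since det(C) ≠ 0, rank(C) = 3 and the system is completely controllable.

960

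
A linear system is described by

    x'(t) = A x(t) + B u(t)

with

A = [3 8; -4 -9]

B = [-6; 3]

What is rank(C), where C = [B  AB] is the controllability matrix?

1

AB = [[6], [-3]]
Controllability matrix C = [B  AB] = [[-6, 6], [3, -3]]
Every column of C is a scalar multiple of column 1 = [-6, 3] (multipliers 1, -1), so the columns span a one-dimensional space.
C ≠ 0, hence rank(C) = 1.
rank(C) = 1 < n = 2, so the pair (A, B) is not completely controllable.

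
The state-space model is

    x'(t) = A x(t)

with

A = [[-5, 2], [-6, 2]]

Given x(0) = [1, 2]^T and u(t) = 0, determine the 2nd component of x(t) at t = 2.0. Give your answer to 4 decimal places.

det(sI - A) = s^2 - (tr A)s + det A, with tr A = (-5) + 2 = -3 and det A = (-5)·2 - 2·(-6) = -10 - (-12) = 2.
So p(s) = det(sI - A) = s^2 + 3s + 2.
Factor s^2 + 3s + 2: two numbers with sum -3 and product 2 are -1 and -2, so s^2 + 3s + 2 = (s + 1)(s + 2).
Hence p(s) = (s + 1) (s + 2), with roots -2, -1.
The eigenvalues -2, -1 are distinct and real, so A is diagonalisable and x(t) = e^{At} x(0) = V diag(e^{λ_i t}) V^{-1} x(0), where the columns of V are the eigenvectors.
λ = -2: A - (-2)I = [[-3, 2], [-6, 4]]. Row 1 gives (-3)·v1 + 2·v2 = 0, so take v_1 = [2, 3]^T.
λ = -1: A - (-1)I = [[-4, 2], [-6, 3]]. Row 1 gives (-4)·v1 + 2·v2 = 0, so take v_2 = [-1, -2]^T.
V = [v_1 v_2] = [[2, -1], [3, -2]] has det V = -1, so V^{-1} = adj(V)/det V = [[2, -1], [3, -2]].
Modal coordinates z(0) = V^{-1} x(0): 2·1 + (-1)·2 = 0; 3·1 + (-2)·2 = -1; so z(0) = [0, -1]^T.
x_2(t) = Σ_i (v_i)_2 · z_i(0) · e^{λ_i t} (row 2 of V times the modal terms).
x_2(2.0) = 3·0·e^{-2·2.0} + (-2)·(-1)·e^{-1·2.0} = 0·0.018316 + 2·0.135335 = 0.2707.

0.2707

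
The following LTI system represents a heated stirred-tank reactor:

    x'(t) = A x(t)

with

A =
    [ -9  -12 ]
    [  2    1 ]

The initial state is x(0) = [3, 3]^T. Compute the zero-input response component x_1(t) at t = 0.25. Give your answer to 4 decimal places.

-3.6012

det(sI - A) = s^2 - (tr A)s + det A, with tr A = (-9) + 1 = -8 and det A = (-9)·1 - (-12)·2 = -9 - (-24) = 15.
So p(s) = det(sI - A) = s^2 + 8s + 15.
Factor s^2 + 8s + 15: two numbers with sum -8 and product 15 are -3 and -5, so s^2 + 8s + 15 = (s + 3)(s + 5).
Hence p(s) = (s + 3) (s + 5), with roots -5, -3.
The eigenvalues -5, -3 are distinct and real, so A is diagonalisable and x(t) = e^{At} x(0) = V diag(e^{λ_i t}) V^{-1} x(0), where the columns of V are the eigenvectors.
λ = -5: A - (-5)I = [[-4, -12], [2, 6]]. Row 1 gives (-4)·v1 + (-12)·v2 = 0, so take v_1 = [3, -1]^T.
λ = -3: A - (-3)I = [[-6, -12], [2, 4]]. Row 1 gives (-6)·v1 + (-12)·v2 = 0, so take v_2 = [-2, 1]^T.
V = [v_1 v_2] = [[3, -2], [-1, 1]] has det V = 1, so V^{-1} = adj(V)/det V = [[1, 2], [1, 3]].
Modal coordinates z(0) = V^{-1} x(0): 1·3 + 2·3 = 9; 1·3 + 3·3 = 12; so z(0) = [9, 12]^T.
x_1(t) = Σ_i (v_i)_1 · z_i(0) · e^{λ_i t} (row 1 of V times the modal terms).
x_1(0.25) = 3·9·e^{-5·0.25} + (-2)·12·e^{-3·0.25} = 27·0.286505 + (-24)·0.472367 = -3.6012.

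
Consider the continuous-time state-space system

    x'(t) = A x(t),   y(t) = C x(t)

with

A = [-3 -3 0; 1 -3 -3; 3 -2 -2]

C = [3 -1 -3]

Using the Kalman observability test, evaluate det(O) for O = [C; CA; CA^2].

CA = [[-19, 0, 9]]
CA^2 = [[84, 39, -18]]
Observability matrix O = [C; CA; CA^2] = [[3, -1, -3], [-19, 0, 9], [84, 39, -18]]
Expanding along the first row, det(O) = 3·(0·(-18) - 9·39) - (-1)·((-19)·(-18) - 9·84) + (-3)·((-19)·39 - 0·84) = 3·(-351) - (-1)·(-414) + (-3)·(-741) = 756
Since det(O) ≠ 0, rank(O) = 3 and the system is completely observable.

756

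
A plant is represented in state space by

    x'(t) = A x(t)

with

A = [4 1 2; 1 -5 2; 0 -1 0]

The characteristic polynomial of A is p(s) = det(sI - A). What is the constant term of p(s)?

-6

Expand det(sI - A) for the 3×3 matrix.
p(s) = s^3 + s^2 - 19s - 6.
(Check: constant term = det(-A) = (-1)^3 det A = -6; coefficient of s^2 = -tr A = 1.)
The constant term is -6.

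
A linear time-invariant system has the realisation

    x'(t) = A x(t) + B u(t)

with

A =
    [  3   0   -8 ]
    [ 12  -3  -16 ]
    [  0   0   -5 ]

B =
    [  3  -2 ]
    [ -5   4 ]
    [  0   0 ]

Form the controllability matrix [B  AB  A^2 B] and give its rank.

2

AB = [[9, -6], [51, -36], [0, 0]]
A^2B = [[27, -18], [-45, 36], [0, 0]]
Controllability matrix C = [B  AB  A^2B] = [[3, -2, 9, -6, 27, -18], [-5, 4, 51, -36, -45, 36], [0, 0, 0, 0, 0, 0]]
Row 3 of C is identically zero, so rank(C) ≤ 2.
The 2×2 minor from rows 1, 2, columns 1, 2 is 3·4 - (-2)·(-5) = 12 - 10 = 2 ≠ 0, so rank(C) = 2.
rank(C) = 2 < n = 3, so the pair (A, B) is not completely controllable.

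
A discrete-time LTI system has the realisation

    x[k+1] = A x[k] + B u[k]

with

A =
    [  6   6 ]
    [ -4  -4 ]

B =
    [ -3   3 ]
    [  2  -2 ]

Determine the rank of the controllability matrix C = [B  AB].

1

AB = [[-6, 6], [4, -4]]
Controllability matrix C = [B  AB] = [[-3, 3, -6, 6], [2, -2, 4, -4]]
Every column of C is a scalar multiple of column 1 = [-3, 2] (multipliers 1, -1, 2, -2), so the columns span a one-dimensional space.
C ≠ 0, hence rank(C) = 1.
rank(C) = 1 < n = 2, so the pair (A, B) is not completely controllable.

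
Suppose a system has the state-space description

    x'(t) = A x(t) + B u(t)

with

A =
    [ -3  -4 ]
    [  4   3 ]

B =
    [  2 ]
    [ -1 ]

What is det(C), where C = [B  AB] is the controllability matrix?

AB = [[-2], [5]]
Controllability matrix C = [B  AB] = [[2, -2], [-1, 5]]
det(C) = 2·5 - (-2)·(-1) = 10 - 2 = 8
Since det(C) ≠ 0, rank(C) = 2 and the system is completely controllable.

8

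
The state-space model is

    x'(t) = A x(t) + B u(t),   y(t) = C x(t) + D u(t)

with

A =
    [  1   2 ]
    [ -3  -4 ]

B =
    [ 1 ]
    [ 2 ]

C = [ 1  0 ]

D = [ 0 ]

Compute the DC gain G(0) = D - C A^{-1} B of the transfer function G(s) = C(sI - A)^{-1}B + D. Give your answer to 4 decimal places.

G(0) = C(-A)^{-1}B + D = -C A^{-1} B + D.
det A = 2, so A^{-1} = (1/2)·adj(A) = [[-2, -1], [3/2, 1/2]]
A^{-1} B = [-4, 5/2]^T
C A^{-1} B = -4
G(0) = D - C A^{-1} B = 0 - (-4) = 4

4.0000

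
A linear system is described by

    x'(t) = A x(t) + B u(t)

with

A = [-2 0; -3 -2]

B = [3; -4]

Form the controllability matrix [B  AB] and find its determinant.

-27

AB = [[-6], [-1]]
Controllability matrix C = [B  AB] = [[3, -6], [-4, -1]]
det(C) = 3·(-1) - (-6)·(-4) = -3 - 24 = -27
Since det(C) ≠ 0, rank(C) = 2 and the system is completely controllable.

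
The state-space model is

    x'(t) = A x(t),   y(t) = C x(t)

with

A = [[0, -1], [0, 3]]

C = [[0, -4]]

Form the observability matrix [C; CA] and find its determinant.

CA = [[0, -12]]
Observability matrix O = [C; CA] = [[0, -4], [0, -12]]
det(O) = 0·(-12) - (-4)·0 = 0 - 0 = 0
Since det(O) = 0, rank(O) < 2 and the system is not completely observable.

0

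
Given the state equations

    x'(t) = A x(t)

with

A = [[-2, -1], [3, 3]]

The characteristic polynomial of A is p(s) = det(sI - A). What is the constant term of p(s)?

-3

For a 2×2 matrix, det(sI - A) = s^2 - (tr A)s + det A.
tr A = 1, det A = -3.
So p(s) = s^2 - s - 3.
The constant term is -3.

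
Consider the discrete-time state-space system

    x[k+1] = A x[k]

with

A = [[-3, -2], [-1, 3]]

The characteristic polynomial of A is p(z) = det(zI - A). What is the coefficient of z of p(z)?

0

For a 2×2 matrix, det(zI - A) = z^2 - (tr A)z + det A.
tr A = 0, det A = -11.
So p(z) = z^2 - 11.
The coefficient of z is 0.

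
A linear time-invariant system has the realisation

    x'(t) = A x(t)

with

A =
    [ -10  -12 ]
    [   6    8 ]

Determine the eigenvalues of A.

det(sI - A) = s^2 - (tr A)s + det A, with tr A = (-10) + 8 = -2 and det A = (-10)·8 - (-12)·6 = -80 - (-72) = -8.
So p(s) = det(sI - A) = s^2 + 2s - 8.
Factor s^2 + 2s - 8: two numbers with sum -2 and product -8 are 2 and -4, so s^2 + 2s - 8 = (s - 2)(s + 4).
Hence p(s) = (s - 2) (s + 4), with roots -4, 2.
At least one eigenvalue has non-negative real part, so the system is not asymptotically stable.

-4, 2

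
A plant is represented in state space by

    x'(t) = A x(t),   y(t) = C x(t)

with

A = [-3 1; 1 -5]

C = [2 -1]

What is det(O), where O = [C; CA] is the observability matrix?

CA = [[-7, 7]]
Observability matrix O = [C; CA] = [[2, -1], [-7, 7]]
det(O) = 2·7 - (-1)·(-7) = 14 - 7 = 7
Since det(O) ≠ 0, rank(O) = 2 and the system is completely observable.

7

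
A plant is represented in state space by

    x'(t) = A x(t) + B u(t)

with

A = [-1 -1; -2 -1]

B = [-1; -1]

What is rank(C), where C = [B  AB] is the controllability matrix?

AB = [[2], [3]]
Controllability matrix C = [B  AB] = [[-1, 2], [-1, 3]]
det(C) = (-1)·3 - 2·(-1) = -3 - (-2) = -1 ≠ 0, so rank(C) = 2.
rank(C) = 2 = n, so the pair (A, B) is completely controllable.

2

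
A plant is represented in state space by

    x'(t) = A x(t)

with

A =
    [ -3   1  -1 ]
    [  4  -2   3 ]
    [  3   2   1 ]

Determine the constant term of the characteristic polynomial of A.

Expand det(sI - A) for the 3×3 matrix.
p(s) = s^3 + 4s^2 - 6s - 15.
(Check: constant term = det(-A) = (-1)^3 det A = -15; coefficient of s^2 = -tr A = 4.)
The constant term is -15.

-15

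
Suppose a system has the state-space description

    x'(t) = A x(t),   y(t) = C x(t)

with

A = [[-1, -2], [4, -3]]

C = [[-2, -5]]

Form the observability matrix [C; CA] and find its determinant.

CA = [[-18, 19]]
Observability matrix O = [C; CA] = [[-2, -5], [-18, 19]]
det(O) = (-2)·19 - (-5)·(-18) = -38 - 90 = -128
Since det(O) ≠ 0, rank(O) = 2 and the system is completely observable.

-128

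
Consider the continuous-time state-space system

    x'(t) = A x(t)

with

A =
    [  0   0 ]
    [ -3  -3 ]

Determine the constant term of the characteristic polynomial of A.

0

For a 2×2 matrix, det(sI - A) = s^2 - (tr A)s + det A.
tr A = -3, det A = 0.
So p(s) = s^2 + 3s.
The constant term is 0.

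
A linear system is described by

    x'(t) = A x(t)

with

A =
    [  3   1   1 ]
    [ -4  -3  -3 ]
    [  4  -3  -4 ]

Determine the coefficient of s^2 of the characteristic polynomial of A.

Expand det(sI - A) for the 3×3 matrix.
p(s) = s^3 + 4s^2 - 18s - 5.
(Check: constant term = det(-A) = (-1)^3 det A = -5; coefficient of s^2 = -tr A = 4.)
The coefficient of s^2 is 4.

4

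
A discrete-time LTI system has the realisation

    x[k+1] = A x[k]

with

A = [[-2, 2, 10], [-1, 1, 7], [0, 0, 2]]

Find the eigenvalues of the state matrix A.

det(zI - A) = z^3 - (tr A)z^2 + (M11 + M22 + M33)z - det A, where Mii is the 2×2 principal minor of A obtained by deleting row i and column i.
tr A = (-2) + 1 + 2 = 1; M11 = 1·2 - 7·0 = 2 - 0 = 2; M22 = (-2)·2 - 10·0 = -4 - 0 = -4; M33 = (-2)·1 - 2·(-1) = -2 - (-2) = 0; sum of minors = -2.
det A = (-2)·(1·2 - 7·0) - 2·((-1)·2 - 7·0) + 10·((-1)·0 - 1·0) = (-2)·2 - 2·(-2) + 10·0 = 0.
So p(z) = det(zI - A) = z^3 - z^2 - 2z.
The constant term is 0, so p(z) = z(z^2 - z - 2).
Factor z^2 - z - 2: two numbers with sum 1 and product -2 are 2 and -1, so z^2 - z - 2 = (z - 2)(z + 1).
Hence p(z) = z (z - 2) (z + 1), with roots -1, 0, 2.

-1, 0, 2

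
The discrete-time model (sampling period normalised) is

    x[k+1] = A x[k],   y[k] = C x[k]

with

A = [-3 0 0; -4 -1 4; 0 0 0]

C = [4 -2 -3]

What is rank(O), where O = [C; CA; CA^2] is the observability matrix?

CA = [[-4, 2, -8]]
CA^2 = [[4, -2, 8]]
Observability matrix O = [C; CA; CA^2] = [[4, -2, -3], [-4, 2, -8], [4, -2, 8]]
The columns c1, c2, c3 of O are linearly dependent: c1 + 2·c2 = 0 (check each entry), so rank(O) ≤ 2.
The 2×2 minor from rows 1, 2, columns 1, 3 is 4·(-8) - (-3)·(-4) = -32 - 12 = -44 ≠ 0, so rank(O) = 2.
rank(O) = 2 < n = 3, so the pair (A, C) is not completely observable.

2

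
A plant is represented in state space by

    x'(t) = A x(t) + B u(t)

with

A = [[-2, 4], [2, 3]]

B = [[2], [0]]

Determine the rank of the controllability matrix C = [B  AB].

AB = [[-4], [4]]
Controllability matrix C = [B  AB] = [[2, -4], [0, 4]]
det(C) = 2·4 - (-4)·0 = 8 - 0 = 8 ≠ 0, so rank(C) = 2.
rank(C) = 2 = n, so the pair (A, B) is completely controllable.

2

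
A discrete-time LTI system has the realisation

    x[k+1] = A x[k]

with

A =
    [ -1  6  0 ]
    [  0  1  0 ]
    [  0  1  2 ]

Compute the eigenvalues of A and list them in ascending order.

-1, 1, 2

det(zI - A) = z^3 - (tr A)z^2 + (M11 + M22 + M33)z - det A, where Mii is the 2×2 principal minor of A obtained by deleting row i and column i.
tr A = (-1) + 1 + 2 = 2; M11 = 1·2 - 0·1 = 2 - 0 = 2; M22 = (-1)·2 - 0·0 = -2 - 0 = -2; M33 = (-1)·1 - 6·0 = -1 - 0 = -1; sum of minors = -1.
det A = (-1)·(1·2 - 0·1) - 6·(0·2 - 0·0) + 0·(0·1 - 1·0) = (-1)·2 - 6·0 + 0·0 = -2.
So p(z) = det(zI - A) = z^3 - 2z^2 - z + 2.
Rational-root test: any integer root divides 2. Testing small divisors, z = -1 works: p(-1) = -1 + (-2) + 1 + 2 = 0, so (z + 1) is a factor.
Dividing, p(z) = (z + 1)(z^2 - 3z + 2).
Factor z^2 - 3z + 2: two numbers with sum 3 and product 2 are 2 and 1, so z^2 - 3z + 2 = (z - 2)(z - 1).
Hence p(z) = (z - 2) (z - 1) (z + 1), with roots -1, 1, 2.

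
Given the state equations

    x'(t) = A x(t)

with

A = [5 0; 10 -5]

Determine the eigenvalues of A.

det(sI - A) = s^2 - (tr A)s + det A, with tr A = 5 + (-5) = 0 and det A = 5·(-5) - 0·10 = -25 - 0 = -25.
So p(s) = det(sI - A) = s^2 - 25.
Factor s^2 - 25: two numbers with sum 0 and product -25 are 5 and -5, so s^2 - 25 = (s - 5)(s + 5).
Hence p(s) = (s - 5) (s + 5), with roots -5, 5.
At least one eigenvalue has non-negative real part, so the system is not asymptotically stable.

-5, 5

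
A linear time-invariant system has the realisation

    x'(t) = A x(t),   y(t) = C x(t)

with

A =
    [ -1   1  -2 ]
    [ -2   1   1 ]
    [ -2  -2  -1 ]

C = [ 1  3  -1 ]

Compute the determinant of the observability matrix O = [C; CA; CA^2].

CA = [[-5, 6, 2]]
CA^2 = [[-11, -3, 14]]
Observability matrix O = [C; CA; CA^2] = [[1, 3, -1], [-5, 6, 2], [-11, -3, 14]]
Expanding along the first row, det(O) = 1·(6·14 - 2·(-3)) - 3·((-5)·14 - 2·(-11)) + (-1)·((-5)·(-3) - 6·(-11)) = 1·90 - 3·(-48) + (-1)·81 = 153
Since det(O) ≠ 0, rank(O) = 3 and the system is completely observable.

153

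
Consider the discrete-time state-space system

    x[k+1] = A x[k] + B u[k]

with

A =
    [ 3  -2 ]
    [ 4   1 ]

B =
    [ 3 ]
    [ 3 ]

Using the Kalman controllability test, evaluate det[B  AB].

36

AB = [[3], [15]]
Controllability matrix C = [B  AB] = [[3, 3], [3, 15]]
det(C) = 3·15 - 3·3 = 45 - 9 = 36
Since det(C) ≠ 0, rank(C) = 2 and the system is completely controllable.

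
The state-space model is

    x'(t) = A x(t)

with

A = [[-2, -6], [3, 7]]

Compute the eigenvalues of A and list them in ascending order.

1, 4

det(sI - A) = s^2 - (tr A)s + det A, with tr A = (-2) + 7 = 5 and det A = (-2)·7 - (-6)·3 = -14 - (-18) = 4.
So p(s) = det(sI - A) = s^2 - 5s + 4.
Factor s^2 - 5s + 4: two numbers with sum 5 and product 4 are 4 and 1, so s^2 - 5s + 4 = (s - 4)(s - 1).
Hence p(s) = (s - 4) (s - 1), with roots 1, 4.
At least one eigenvalue has non-negative real part, so the system is not asymptotically stable.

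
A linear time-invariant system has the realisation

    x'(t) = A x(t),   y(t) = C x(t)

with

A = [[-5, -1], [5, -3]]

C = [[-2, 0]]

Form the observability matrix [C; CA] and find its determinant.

CA = [[10, 2]]
Observability matrix O = [C; CA] = [[-2, 0], [10, 2]]
det(O) = (-2)·2 - 0·10 = -4 - 0 = -4
Since det(O) ≠ 0, rank(O) = 2 and the system is completely observable.

-4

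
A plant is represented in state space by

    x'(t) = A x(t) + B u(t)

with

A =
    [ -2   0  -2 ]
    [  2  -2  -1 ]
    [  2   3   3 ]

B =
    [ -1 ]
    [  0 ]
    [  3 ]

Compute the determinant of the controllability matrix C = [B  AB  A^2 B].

-75

AB = [[-4], [-5], [7]]
A^2B = [[-6], [-5], [-2]]
Controllability matrix C = [B  AB  A^2B] = [[-1, -4, -6], [0, -5, -5], [3, 7, -2]]
Expanding along the first row, det(C) = (-1)·((-5)·(-2) - (-5)·7) - (-4)·(0·(-2) - (-5)·3) + (-6)·(0·7 - (-5)·3) = (-1)·45 - (-4)·15 + (-6)·15 = -75
Since det(C) ≠ 0, rank(C) = 3 and the system is completely controllable.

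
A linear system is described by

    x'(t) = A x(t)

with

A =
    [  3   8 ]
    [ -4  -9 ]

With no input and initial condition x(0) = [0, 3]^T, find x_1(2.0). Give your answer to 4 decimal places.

0.8117

det(sI - A) = s^2 - (tr A)s + det A, with tr A = 3 + (-9) = -6 and det A = 3·(-9) - 8·(-4) = -27 - (-32) = 5.
So p(s) = det(sI - A) = s^2 + 6s + 5.
Factor s^2 + 6s + 5: two numbers with sum -6 and product 5 are -1 and -5, so s^2 + 6s + 5 = (s + 1)(s + 5).
Hence p(s) = (s + 1) (s + 5), with roots -5, -1.
The eigenvalues -5, -1 are distinct and real, so A is diagonalisable and x(t) = e^{At} x(0) = V diag(e^{λ_i t}) V^{-1} x(0), where the columns of V are the eigenvectors.
λ = -5: A - (-5)I = [[8, 8], [-4, -4]]. Row 1 gives 8·v1 + 8·v2 = 0, so take v_1 = [-1, 1]^T.
λ = -1: A - (-1)I = [[4, 8], [-4, -8]]. Row 1 gives 4·v1 + 8·v2 = 0, so take v_2 = [2, -1]^T.
V = [v_1 v_2] = [[-1, 2], [1, -1]] has det V = -1, so V^{-1} = adj(V)/det V = [[1, 2], [1, 1]].
Modal coordinates z(0) = V^{-1} x(0): 1·0 + 2·3 = 6; 1·0 + 1·3 = 3; so z(0) = [6, 3]^T.
x_1(t) = Σ_i (v_i)_1 · z_i(0) · e^{λ_i t} (row 1 of V times the modal terms).
x_1(2.0) = (-1)·6·e^{-5·2.0} + 2·3·e^{-1·2.0} = (-6)·0.000045 + 6·0.135335 = 0.8117.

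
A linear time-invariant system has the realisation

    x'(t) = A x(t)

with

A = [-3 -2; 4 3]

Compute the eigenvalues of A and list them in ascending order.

det(sI - A) = s^2 - (tr A)s + det A, with tr A = (-3) + 3 = 0 and det A = (-3)·3 - (-2)·4 = -9 - (-8) = -1.
So p(s) = det(sI - A) = s^2 - 1.
Factor s^2 - 1: two numbers with sum 0 and product -1 are 1 and -1, so s^2 - 1 = (s - 1)(s + 1).
Hence p(s) = (s - 1) (s + 1), with roots -1, 1.
At least one eigenvalue has non-negative real part, so the system is not asymptotically stable.

-1, 1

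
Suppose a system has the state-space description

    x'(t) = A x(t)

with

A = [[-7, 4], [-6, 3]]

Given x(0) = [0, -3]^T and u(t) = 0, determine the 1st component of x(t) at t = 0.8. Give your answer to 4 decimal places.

-2.1517

det(sI - A) = s^2 - (tr A)s + det A, with tr A = (-7) + 3 = -4 and det A = (-7)·3 - 4·(-6) = -21 - (-24) = 3.
So p(s) = det(sI - A) = s^2 + 4s + 3.
Factor s^2 + 4s + 3: two numbers with sum -4 and product 3 are -1 and -3, so s^2 + 4s + 3 = (s + 1)(s + 3).
Hence p(s) = (s + 1) (s + 3), with roots -3, -1.
The eigenvalues -3, -1 are distinct and real, so A is diagonalisable and x(t) = e^{At} x(0) = V diag(e^{λ_i t}) V^{-1} x(0), where the columns of V are the eigenvectors.
λ = -3: A - (-3)I = [[-4, 4], [-6, 6]]. Row 1 gives (-4)·v1 + 4·v2 = 0, so take v_1 = [1, 1]^T.
λ = -1: A - (-1)I = [[-6, 4], [-6, 4]]. Row 1 gives (-6)·v1 + 4·v2 = 0, so take v_2 = [2, 3]^T.
V = [v_1 v_2] = [[1, 2], [1, 3]] has det V = 1, so V^{-1} = adj(V)/det V = [[3, -2], [-1, 1]].
Modal coordinates z(0) = V^{-1} x(0): 3·0 + (-2)·(-3) = 6; (-1)·0 + 1·(-3) = -3; so z(0) = [6, -3]^T.
x_1(t) = Σ_i (v_i)_1 · z_i(0) · e^{λ_i t} (row 1 of V times the modal terms).
x_1(0.8) = 1·6·e^{-3·0.8} + 2·(-3)·e^{-1·0.8} = 6·0.090718 + (-6)·0.449329 = -2.1517.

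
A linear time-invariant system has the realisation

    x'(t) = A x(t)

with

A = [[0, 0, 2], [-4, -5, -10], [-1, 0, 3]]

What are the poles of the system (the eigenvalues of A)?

det(sI - A) = s^3 - (tr A)s^2 + (M11 + M22 + M33)s - det A, where Mii is the 2×2 principal minor of A obtained by deleting row i and column i.
tr A = 0 + (-5) + 3 = -2; M11 = (-5)·3 - (-10)·0 = -15 - 0 = -15; M22 = 0·3 - 2·(-1) = 0 - (-2) = 2; M33 = 0·(-5) - 0·(-4) = 0 - 0 = 0; sum of minors = -13.
det A = 0·((-5)·3 - (-10)·0) - 0·((-4)·3 - (-10)·(-1)) + 2·((-4)·0 - (-5)·(-1)) = 0·(-15) - 0·(-22) + 2·(-5) = -10.
So p(s) = det(sI - A) = s^3 + 2s^2 - 13s + 10.
Rational-root test: any integer root divides 10. Testing small divisors, s = 1 works: p(1) = 1 + 2 + (-13) + 10 = 0, so (s - 1) is a factor.
Dividing, p(s) = (s - 1)(s^2 + 3s - 10).
Factor s^2 + 3s - 10: two numbers with sum -3 and product -10 are 2 and -5, so s^2 + 3s - 10 = (s - 2)(s + 5).
Hence p(s) = (s - 2) (s - 1) (s + 5), with roots -5, 1, 2.
At least one eigenvalue has non-negative real part, so the system is not asymptotically stable.

-5, 1, 2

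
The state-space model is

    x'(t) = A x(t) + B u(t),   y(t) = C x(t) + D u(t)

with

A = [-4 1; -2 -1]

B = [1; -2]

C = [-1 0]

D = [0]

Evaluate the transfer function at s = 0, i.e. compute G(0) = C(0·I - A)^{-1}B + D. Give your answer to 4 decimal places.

G(0) = C(-A)^{-1}B + D = -C A^{-1} B + D.
det A = 6, so A^{-1} = (1/6)·adj(A) = [[-1/6, -1/6], [1/3, -2/3]]
A^{-1} B = [1/6, 5/3]^T
C A^{-1} B = -1/6
G(0) = D - C A^{-1} B = 0 - (-1/6) = 1/6 ≈ 0.1667

0.1667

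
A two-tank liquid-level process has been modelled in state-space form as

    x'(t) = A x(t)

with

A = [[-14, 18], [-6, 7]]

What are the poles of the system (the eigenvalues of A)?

det(sI - A) = s^2 - (tr A)s + det A, with tr A = (-14) + 7 = -7 and det A = (-14)·7 - 18·(-6) = -98 - (-108) = 10.
So p(s) = det(sI - A) = s^2 + 7s + 10.
Factor s^2 + 7s + 10: two numbers with sum -7 and product 10 are -2 and -5, so s^2 + 7s + 10 = (s + 2)(s + 5).
Hence p(s) = (s + 2) (s + 5), with roots -5, -2.
All eigenvalues have negative real part, so the system is asymptotically stable.

-5, -2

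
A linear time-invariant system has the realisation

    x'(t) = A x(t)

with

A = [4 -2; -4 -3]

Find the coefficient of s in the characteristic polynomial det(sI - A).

-1

For a 2×2 matrix, det(sI - A) = s^2 - (tr A)s + det A.
tr A = 1, det A = -20.
So p(s) = s^2 - s - 20.
The coefficient of s is -1.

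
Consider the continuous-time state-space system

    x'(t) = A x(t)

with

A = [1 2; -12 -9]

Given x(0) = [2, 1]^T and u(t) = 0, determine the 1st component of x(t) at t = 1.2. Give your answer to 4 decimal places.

det(sI - A) = s^2 - (tr A)s + det A, with tr A = 1 + (-9) = -8 and det A = 1·(-9) - 2·(-12) = -9 - (-24) = 15.
So p(s) = det(sI - A) = s^2 + 8s + 15.
Factor s^2 + 8s + 15: two numbers with sum -8 and product 15 are -3 and -5, so s^2 + 8s + 15 = (s + 3)(s + 5).
Hence p(s) = (s + 3) (s + 5), with roots -5, -3.
The eigenvalues -5, -3 are distinct and real, so A is diagonalisable and x(t) = e^{At} x(0) = V diag(e^{λ_i t}) V^{-1} x(0), where the columns of V are the eigenvectors.
λ = -5: A - (-5)I = [[6, 2], [-12, -4]]. Row 1 gives 6·v1 + 2·v2 = 0, so take v_1 = [1, -3]^T.
λ = -3: A - (-3)I = [[4, 2], [-12, -6]]. Row 1 gives 4·v1 + 2·v2 = 0, so take v_2 = [1, -2]^T.
V = [v_1 v_2] = [[1, 1], [-3, -2]] has det V = 1, so V^{-1} = adj(V)/det V = [[-2, -1], [3, 1]].
Modal coordinates z(0) = V^{-1} x(0): (-2)·2 + (-1)·1 = -5; 3·2 + 1·1 = 7; so z(0) = [-5, 7]^T.
x_1(t) = Σ_i (v_i)_1 · z_i(0) · e^{λ_i t} (row 1 of V times the modal terms).
x_1(1.2) = 1·(-5)·e^{-5·1.2} + 1·7·e^{-3·1.2} = (-5)·0.002479 + 7·0.027324 = 0.1789.

0.1789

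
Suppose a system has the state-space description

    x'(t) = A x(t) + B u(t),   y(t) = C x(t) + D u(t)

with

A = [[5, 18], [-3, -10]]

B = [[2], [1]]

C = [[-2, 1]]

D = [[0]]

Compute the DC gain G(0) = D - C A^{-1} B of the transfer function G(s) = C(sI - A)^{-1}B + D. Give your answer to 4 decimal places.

-21.7500

G(0) = C(-A)^{-1}B + D = -C A^{-1} B + D.
det A = 4, so A^{-1} = (1/4)·adj(A) = [[-5/2, -9/2], [3/4, 5/4]]
A^{-1} B = [-19/2, 11/4]^T
C A^{-1} B = 87/4
G(0) = D - C A^{-1} B = 0 - (87/4) = -87/4 ≈ -21.7500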